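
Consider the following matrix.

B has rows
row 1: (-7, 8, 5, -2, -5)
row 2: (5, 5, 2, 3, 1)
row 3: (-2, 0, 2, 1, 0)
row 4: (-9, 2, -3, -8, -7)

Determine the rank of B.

Row reduce to echelon form.
R2 ← R2 + (5/7)·R1: [0, 75/7, 39/7, 11/7, -18/7]
R3 ← R3 − (2/7)·R1: [0, -16/7, 4/7, 11/7, 10/7]
R4 ← R4 − (9/7)·R1: [0, -58/7, -66/7, -38/7, -4/7]
R3 ← R3 + (16/75)·R2: [0, 0, 44/25, 143/75, 22/25]
R4 ← R4 + (58/75)·R2: [0, 0, -128/25, -316/75, -64/25]
R4 ← R4 + (32/11)·R3: [0, 0, 0, 4/3, 0]
Echelon form has 4 nonzero rows, so rank(B) = 4.

4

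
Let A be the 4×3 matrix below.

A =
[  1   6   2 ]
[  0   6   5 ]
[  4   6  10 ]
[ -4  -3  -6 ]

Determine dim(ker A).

Row reduce to echelon form.
R3 ← R3 − (4)·R1: [0, -18, 2]
R4 ← R4 + (4)·R1: [0, 21, 2]
R3 ← R3 + (3)·R2: [0, 0, 17]
R4 ← R4 − (7/2)·R2: [0, 0, -31/2]
R4 ← R4 + (31/34)·R3: [0, 0, 0]
3 nonzero rows, so rank(A) = 3.
A has 3 columns; by rank–nullity, nullity = 3 − 3 = 0.

0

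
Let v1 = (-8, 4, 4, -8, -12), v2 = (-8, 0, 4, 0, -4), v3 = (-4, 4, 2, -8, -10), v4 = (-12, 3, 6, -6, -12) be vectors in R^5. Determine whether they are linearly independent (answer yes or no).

Form the matrix with these vectors as rows and row reduce.
R2 ← R2 − R1: [0, -4, 0, 8, 8]
R3 ← R3 − (1/2)·R1: [0, 2, 0, -4, -4]
R4 ← R4 − (3/2)·R1: [0, -3, 0, 6, 6]
R3 ← R3 + (1/2)·R2: [0, 0, 0, 0, 0]
R4 ← R4 − (3/4)·R2: [0, 0, 0, 0, 0]
2 nonzero rows, so the 4 vectors span a space of dimension 2.
Since 2 < 4, the vectors are linearly dependent.

no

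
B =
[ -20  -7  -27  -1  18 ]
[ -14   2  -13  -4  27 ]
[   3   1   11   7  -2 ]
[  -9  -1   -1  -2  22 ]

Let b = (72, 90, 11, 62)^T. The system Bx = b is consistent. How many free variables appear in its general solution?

Row reduce the augmented matrix [B | b].
R2 ← R2 − (7/10)·R1: [0, 69/10, 59/10, -33/10, 72/5, 198/5]
R3 ← R3 + (3/20)·R1: [0, -1/20, 139/20, 137/20, 7/10, 109/5]
R4 ← R4 − (9/20)·R1: [0, 43/20, 223/20, -31/20, 139/10, 148/5]
R3 ← R3 + (1/138)·R2: [0, 0, 965/138, 157/23, 37/46, 508/23]
R4 ← R4 − (43/138)·R2: [0, 0, 1285/138, -12/23, 433/46, 397/23]
R4 ← R4 − (257/193)·R3: [0, 0, 0, -1855/193, 1610/193, -2345/193]
The echelon form has 4 nonzero rows, and every pivot lies in the first 5 columns, so rank(B) = rank([B|b]) = 4.
The system is consistent.
Free variables = (unknowns) − (rank) = 5 − 4 = 1.

1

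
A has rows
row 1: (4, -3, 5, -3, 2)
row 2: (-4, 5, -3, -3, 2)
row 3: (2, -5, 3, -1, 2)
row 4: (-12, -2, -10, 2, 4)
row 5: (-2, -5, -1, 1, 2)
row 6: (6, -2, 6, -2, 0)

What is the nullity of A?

Row reduce to echelon form.
R2 ← R2 + R1: [0, 2, 2, -6, 4]
R3 ← R3 − (1/2)·R1: [0, -7/2, 1/2, 1/2, 1]
R4 ← R4 + (3)·R1: [0, -11, 5, -7, 10]
R5 ← R5 + (1/2)·R1: [0, -13/2, 3/2, -1/2, 3]
R6 ← R6 − (3/2)·R1: [0, 5/2, -3/2, 5/2, -3]
R3 ← R3 + (7/4)·R2: [0, 0, 4, -10, 8]
R4 ← R4 + (11/2)·R2: [0, 0, 16, -40, 32]
R5 ← R5 + (13/4)·R2: [0, 0, 8, -20, 16]
R6 ← R6 − (5/4)·R2: [0, 0, -4, 10, -8]
R4 ← R4 − (4)·R3: [0, 0, 0, 0, 0]
R5 ← R5 − (2)·R3: [0, 0, 0, 0, 0]
R6 ← R6 + R3: [0, 0, 0, 0, 0]
3 nonzero rows, so rank(A) = 3.
A has 5 columns; by rank–nullity, nullity = 5 − 3 = 2.

2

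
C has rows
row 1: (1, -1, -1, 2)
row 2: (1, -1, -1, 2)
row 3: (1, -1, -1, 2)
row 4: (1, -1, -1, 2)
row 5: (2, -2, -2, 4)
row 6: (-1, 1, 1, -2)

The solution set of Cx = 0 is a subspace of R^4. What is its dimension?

3

Row reduce to echelon form.
R2 ← R2 − R1: [0, 0, 0, 0]
R3 ← R3 − R1: [0, 0, 0, 0]
R4 ← R4 − R1: [0, 0, 0, 0]
R5 ← R5 − (2)·R1: [0, 0, 0, 0]
R6 ← R6 + R1: [0, 0, 0, 0]
1 nonzero row, so rank(C) = 1.
C has 4 columns; by rank–nullity, nullity = 4 − 1 = 3.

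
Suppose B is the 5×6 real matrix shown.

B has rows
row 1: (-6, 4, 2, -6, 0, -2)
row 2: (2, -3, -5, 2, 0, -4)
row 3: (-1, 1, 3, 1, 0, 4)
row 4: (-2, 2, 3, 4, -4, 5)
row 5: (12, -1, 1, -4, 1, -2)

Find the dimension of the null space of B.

Row reduce to echelon form.
R2 ← R2 + (1/3)·R1: [0, -5/3, -13/3, 0, 0, -14/3]
R3 ← R3 − (1/6)·R1: [0, 1/3, 8/3, 2, 0, 13/3]
R4 ← R4 − (1/3)·R1: [0, 2/3, 7/3, 6, -4, 17/3]
R5 ← R5 + (2)·R1: [0, 7, 5, -16, 1, -6]
R3 ← R3 + (1/5)·R2: [0, 0, 9/5, 2, 0, 17/5]
R4 ← R4 + (2/5)·R2: [0, 0, 3/5, 6, -4, 19/5]
R5 ← R5 + (21/5)·R2: [0, 0, -66/5, -16, 1, -128/5]
R4 ← R4 − (1/3)·R3: [0, 0, 0, 16/3, -4, 8/3]
R5 ← R5 + (22/3)·R3: [0, 0, 0, -4/3, 1, -2/3]
R5 ← R5 + (1/4)·R4: [0, 0, 0, 0, 0, 0]
4 nonzero rows, so rank(B) = 4.
B has 6 columns; by rank–nullity, nullity = 6 − 4 = 2.

2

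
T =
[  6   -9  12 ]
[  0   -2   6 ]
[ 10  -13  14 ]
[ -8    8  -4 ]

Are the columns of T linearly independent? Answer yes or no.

no

Row reduce T to echelon form.
R3 ← R3 − (5/3)·R1: [0, 2, -6]
R4 ← R4 + (4/3)·R1: [0, -4, 12]
R3 ← R3 + R2: [0, 0, 0]
R4 ← R4 − (2)·R2: [0, 0, 0]
2 pivots among 3 columns.
Only 2 < 3 pivot columns, so the columns are linearly dependent.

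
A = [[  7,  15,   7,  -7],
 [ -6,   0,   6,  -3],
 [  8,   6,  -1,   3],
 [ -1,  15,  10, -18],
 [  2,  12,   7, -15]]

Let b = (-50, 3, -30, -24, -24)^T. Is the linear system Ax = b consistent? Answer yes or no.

yes

Row reduce the augmented matrix [A | b].
R2 ← R2 + (6/7)·R1: [0, 90/7, 12, -9, -279/7]
R3 ← R3 − (8/7)·R1: [0, -78/7, -9, 11, 190/7]
R4 ← R4 + (1/7)·R1: [0, 120/7, 11, -19, -218/7]
R5 ← R5 − (2/7)·R1: [0, 54/7, 5, -13, -68/7]
R3 ← R3 + (13/15)·R2: [0, 0, 7/5, 16/5, -37/5]
R4 ← R4 − (4/3)·R2: [0, 0, -5, -7, 22]
R5 ← R5 − (3/5)·R2: [0, 0, -11/5, -38/5, 71/5]
R4 ← R4 + (25/7)·R3: [0, 0, 0, 31/7, -31/7]
R5 ← R5 + (11/7)·R3: [0, 0, 0, -18/7, 18/7]
R5 ← R5 + (18/31)·R4: [0, 0, 0, 0, 0]
The echelon form has 4 nonzero rows, and every pivot lies in the first 4 columns, so rank(A) = rank([A|b]) = 4.
The system is consistent.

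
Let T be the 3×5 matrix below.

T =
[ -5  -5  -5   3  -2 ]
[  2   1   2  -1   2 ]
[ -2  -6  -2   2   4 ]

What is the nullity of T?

3

Row reduce to echelon form.
R2 ← R2 + (2/5)·R1: [0, -1, 0, 1/5, 6/5]
R3 ← R3 − (2/5)·R1: [0, -4, 0, 4/5, 24/5]
R3 ← R3 − (4)·R2: [0, 0, 0, 0, 0]
2 nonzero rows, so rank(T) = 2.
T has 5 columns; by rank–nullity, nullity = 5 − 2 = 3.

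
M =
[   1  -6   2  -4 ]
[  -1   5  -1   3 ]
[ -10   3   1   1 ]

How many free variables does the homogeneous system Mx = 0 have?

1

Row reduce to echelon form.
R2 ← R2 + R1: [0, -1, 1, -1]
R3 ← R3 + (10)·R1: [0, -57, 21, -39]
R3 ← R3 − (57)·R2: [0, 0, -36, 18]
3 nonzero rows, so rank(M) = 3.
M has 4 columns; by rank–nullity, nullity = 4 − 3 = 1.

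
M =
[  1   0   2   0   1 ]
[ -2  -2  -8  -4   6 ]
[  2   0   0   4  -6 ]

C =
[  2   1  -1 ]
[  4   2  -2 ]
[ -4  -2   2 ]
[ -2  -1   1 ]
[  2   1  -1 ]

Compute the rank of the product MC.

1

First compute MC:
[[ -4,  -2,   2],
 [ 40,  20, -20],
 [-16,  -8,   8]]
Now row reduce the product.
R2 ← R2 + (10)·R1: [0, 0, 0]
R3 ← R3 − (4)·R1: [0, 0, 0]
1 nonzero row, so rank(MC) = 1.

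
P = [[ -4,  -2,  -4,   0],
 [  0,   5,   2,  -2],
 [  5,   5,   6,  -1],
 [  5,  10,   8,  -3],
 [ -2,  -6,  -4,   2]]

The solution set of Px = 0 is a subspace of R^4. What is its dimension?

Row reduce to echelon form.
R3 ← R3 + (5/4)·R1: [0, 5/2, 1, -1]
R4 ← R4 + (5/4)·R1: [0, 15/2, 3, -3]
R5 ← R5 − (1/2)·R1: [0, -5, -2, 2]
R3 ← R3 − (1/2)·R2: [0, 0, 0, 0]
R4 ← R4 − (3/2)·R2: [0, 0, 0, 0]
R5 ← R5 + R2: [0, 0, 0, 0]
2 nonzero rows, so rank(P) = 2.
P has 4 columns; by rank–nullity, nullity = 4 − 2 = 2.

2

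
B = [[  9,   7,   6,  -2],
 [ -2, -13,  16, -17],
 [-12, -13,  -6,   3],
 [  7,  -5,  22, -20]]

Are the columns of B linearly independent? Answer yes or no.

no

Row reduce B to echelon form.
R2 ← R2 + (2/9)·R1: [0, -103/9, 52/3, -157/9]
R3 ← R3 + (4/3)·R1: [0, -11/3, 2, 1/3]
R4 ← R4 − (7/9)·R1: [0, -94/9, 52/3, -166/9]
R3 ← R3 − (33/103)·R2: [0, 0, -366/103, 610/103]
R4 ← R4 − (94/103)·R2: [0, 0, 156/103, -260/103]
R4 ← R4 + (26/61)·R3: [0, 0, 0, 0]
3 pivots among 4 columns.
Only 3 < 4 pivot columns, so the columns are linearly dependent.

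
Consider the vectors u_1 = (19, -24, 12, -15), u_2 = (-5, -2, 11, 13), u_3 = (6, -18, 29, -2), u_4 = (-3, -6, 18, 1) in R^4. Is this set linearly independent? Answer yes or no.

Form the matrix with these vectors as rows and row reduce.
R2 ← R2 + (5/19)·R1: [0, -158/19, 269/19, 172/19]
R3 ← R3 − (6/19)·R1: [0, -198/19, 479/19, 52/19]
R4 ← R4 + (3/19)·R1: [0, -186/19, 378/19, -26/19]
R3 ← R3 − (99/79)·R2: [0, 0, 590/79, -680/79]
R4 ← R4 − (93/79)·R2: [0, 0, 255/79, -950/79]
R4 ← R4 − (51/118)·R3: [0, 0, 0, -490/59]
4 nonzero rows, so the 4 vectors span a space of dimension 4.
Since 4 = 4, the vectors are linearly independent.

yes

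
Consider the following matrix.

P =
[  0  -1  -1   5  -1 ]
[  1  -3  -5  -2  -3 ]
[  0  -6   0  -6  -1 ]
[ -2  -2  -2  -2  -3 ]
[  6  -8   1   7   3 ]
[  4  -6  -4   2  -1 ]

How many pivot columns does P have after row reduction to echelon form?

Row reduce to echelon form.
Swap R1 ↔ R2
R4 ← R4 + (2)·R1: [0, -8, -12, -6, -9]
R5 ← R5 − (6)·R1: [0, 10, 31, 19, 21]
R6 ← R6 − (4)·R1: [0, 6, 16, 10, 11]
R3 ← R3 − (6)·R2: [0, 0, 6, -36, 5]
R4 ← R4 − (8)·R2: [0, 0, -4, -46, -1]
R5 ← R5 + (10)·R2: [0, 0, 21, 69, 11]
R6 ← R6 + (6)·R2: [0, 0, 10, 40, 5]
R4 ← R4 + (2/3)·R3: [0, 0, 0, -70, 7/3]
R5 ← R5 − (7/2)·R3: [0, 0, 0, 195, -13/2]
R6 ← R6 − (5/3)·R3: [0, 0, 0, 100, -10/3]
R5 ← R5 + (39/14)·R4: [0, 0, 0, 0, 0]
R6 ← R6 + (10/7)·R4: [0, 0, 0, 0, 0]
Echelon form has 4 nonzero rows, so rank(P) = 4.
Each nonzero row contributes one pivot column: 4 pivot columns.

4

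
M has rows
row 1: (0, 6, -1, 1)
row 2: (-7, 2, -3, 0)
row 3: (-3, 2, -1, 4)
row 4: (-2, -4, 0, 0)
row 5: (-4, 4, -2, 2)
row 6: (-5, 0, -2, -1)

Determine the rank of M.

Row reduce to echelon form.
Swap R1 ↔ R2
R3 ← R3 − (3/7)·R1: [0, 8/7, 2/7, 4]
R4 ← R4 − (2/7)·R1: [0, -32/7, 6/7, 0]
R5 ← R5 − (4/7)·R1: [0, 20/7, -2/7, 2]
R6 ← R6 − (5/7)·R1: [0, -10/7, 1/7, -1]
R3 ← R3 − (4/21)·R2: [0, 0, 10/21, 80/21]
R4 ← R4 + (16/21)·R2: [0, 0, 2/21, 16/21]
R5 ← R5 − (10/21)·R2: [0, 0, 4/21, 32/21]
R6 ← R6 + (5/21)·R2: [0, 0, -2/21, -16/21]
R4 ← R4 − (1/5)·R3: [0, 0, 0, 0]
R5 ← R5 − (2/5)·R3: [0, 0, 0, 0]
R6 ← R6 + (1/5)·R3: [0, 0, 0, 0]
Echelon form has 3 nonzero rows, so rank(M) = 3.

3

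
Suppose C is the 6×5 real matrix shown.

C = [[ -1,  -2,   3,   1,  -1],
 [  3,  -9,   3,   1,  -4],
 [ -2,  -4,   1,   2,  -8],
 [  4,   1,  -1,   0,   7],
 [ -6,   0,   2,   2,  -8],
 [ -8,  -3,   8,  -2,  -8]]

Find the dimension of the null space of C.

Row reduce to echelon form.
R2 ← R2 + (3)·R1: [0, -15, 12, 4, -7]
R3 ← R3 − (2)·R1: [0, 0, -5, 0, -6]
R4 ← R4 + (4)·R1: [0, -7, 11, 4, 3]
R5 ← R5 − (6)·R1: [0, 12, -16, -4, -2]
R6 ← R6 − (8)·R1: [0, 13, -16, -10, 0]
R4 ← R4 − (7/15)·R2: [0, 0, 27/5, 32/15, 94/15]
R5 ← R5 + (4/5)·R2: [0, 0, -32/5, -4/5, -38/5]
R6 ← R6 + (13/15)·R2: [0, 0, -28/5, -98/15, -91/15]
R4 ← R4 + (27/25)·R3: [0, 0, 0, 32/15, -16/75]
R5 ← R5 − (32/25)·R3: [0, 0, 0, -4/5, 2/25]
R6 ← R6 − (28/25)·R3: [0, 0, 0, -98/15, 49/75]
R5 ← R5 + (3/8)·R4: [0, 0, 0, 0, 0]
R6 ← R6 + (49/16)·R4: [0, 0, 0, 0, 0]
4 nonzero rows, so rank(C) = 4.
C has 5 columns; by rank–nullity, nullity = 5 − 4 = 1.

1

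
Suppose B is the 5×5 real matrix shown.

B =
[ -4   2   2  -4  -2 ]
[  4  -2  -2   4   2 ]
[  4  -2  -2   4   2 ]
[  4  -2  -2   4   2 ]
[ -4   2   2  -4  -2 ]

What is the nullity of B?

4

Row reduce to echelon form.
R2 ← R2 + R1: [0, 0, 0, 0, 0]
R3 ← R3 + R1: [0, 0, 0, 0, 0]
R4 ← R4 + R1: [0, 0, 0, 0, 0]
R5 ← R5 − R1: [0, 0, 0, 0, 0]
1 nonzero row, so rank(B) = 1.
B has 5 columns; by rank–nullity, nullity = 5 − 1 = 4.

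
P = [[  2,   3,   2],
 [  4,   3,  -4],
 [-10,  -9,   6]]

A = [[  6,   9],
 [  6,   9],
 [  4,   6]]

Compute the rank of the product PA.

First compute PA:
[[ 38,  57],
 [ 26,  39],
 [-90, -135]]
Now row reduce the product.
R2 ← R2 − (13/19)·R1: [0, 0]
R3 ← R3 + (45/19)·R1: [0, 0]
1 nonzero row, so rank(PA) = 1.

1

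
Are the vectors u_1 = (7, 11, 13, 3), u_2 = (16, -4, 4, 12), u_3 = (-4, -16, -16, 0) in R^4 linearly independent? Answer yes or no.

Form the matrix with these vectors as rows and row reduce.
R2 ← R2 − (16/7)·R1: [0, -204/7, -180/7, 36/7]
R3 ← R3 + (4/7)·R1: [0, -68/7, -60/7, 12/7]
R3 ← R3 − (1/3)·R2: [0, 0, 0, 0]
2 nonzero rows, so the 3 vectors span a space of dimension 2.
Since 2 < 3, the vectors are linearly dependent.

no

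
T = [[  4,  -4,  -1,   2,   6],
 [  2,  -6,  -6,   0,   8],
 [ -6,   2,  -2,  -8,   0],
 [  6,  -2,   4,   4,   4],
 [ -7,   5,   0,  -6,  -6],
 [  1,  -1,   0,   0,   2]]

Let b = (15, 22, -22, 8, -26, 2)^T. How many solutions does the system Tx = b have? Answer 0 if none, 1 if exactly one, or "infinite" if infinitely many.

infinite

Row reduce the augmented matrix [T | b].
R2 ← R2 − (1/2)·R1: [0, -4, -11/2, -1, 5, 29/2]
R3 ← R3 + (3/2)·R1: [0, -4, -7/2, -5, 9, 1/2]
R4 ← R4 − (3/2)·R1: [0, 4, 11/2, 1, -5, -29/2]
R5 ← R5 + (7/4)·R1: [0, -2, -7/4, -5/2, 9/2, 1/4]
R6 ← R6 − (1/4)·R1: [0, 0, 1/4, -1/2, 1/2, -7/4]
R3 ← R3 − R2: [0, 0, 2, -4, 4, -14]
R4 ← R4 + R2: [0, 0, 0, 0, 0, 0]
R5 ← R5 − (1/2)·R2: [0, 0, 1, -2, 2, -7]
R5 ← R5 − (1/2)·R3: [0, 0, 0, 0, 0, 0]
R6 ← R6 − (1/8)·R3: [0, 0, 0, 0, 0, 0]
The echelon form has 3 nonzero rows, and every pivot lies in the first 5 columns, so rank(T) = rank([T|b]) = 3.
The system is consistent.
rank = 3 < 5 unknowns, so there are infinitely many solutions.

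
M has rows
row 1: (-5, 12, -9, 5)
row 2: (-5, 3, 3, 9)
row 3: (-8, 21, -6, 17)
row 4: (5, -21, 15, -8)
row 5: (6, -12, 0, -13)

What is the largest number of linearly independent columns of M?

Row reduce to echelon form.
R2 ← R2 − R1: [0, -9, 12, 4]
R3 ← R3 − (8/5)·R1: [0, 9/5, 42/5, 9]
R4 ← R4 + R1: [0, -9, 6, -3]
R5 ← R5 + (6/5)·R1: [0, 12/5, -54/5, -7]
R3 ← R3 + (1/5)·R2: [0, 0, 54/5, 49/5]
R4 ← R4 − R2: [0, 0, -6, -7]
R5 ← R5 + (4/15)·R2: [0, 0, -38/5, -89/15]
R4 ← R4 + (5/9)·R3: [0, 0, 0, -14/9]
R5 ← R5 + (19/27)·R3: [0, 0, 0, 26/27]
R5 ← R5 + (13/21)·R4: [0, 0, 0, 0]
Echelon form has 4 nonzero rows, so rank(M) = 4.
The rank gives the maximum number of linearly independent columns: 4.

4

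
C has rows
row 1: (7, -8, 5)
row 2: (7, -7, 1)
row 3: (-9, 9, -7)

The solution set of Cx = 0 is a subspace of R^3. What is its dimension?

Row reduce to echelon form.
R2 ← R2 − R1: [0, 1, -4]
R3 ← R3 + (9/7)·R1: [0, -9/7, -4/7]
R3 ← R3 + (9/7)·R2: [0, 0, -40/7]
3 nonzero rows, so rank(C) = 3.
C has 3 columns; by rank–nullity, nullity = 3 − 3 = 0.

0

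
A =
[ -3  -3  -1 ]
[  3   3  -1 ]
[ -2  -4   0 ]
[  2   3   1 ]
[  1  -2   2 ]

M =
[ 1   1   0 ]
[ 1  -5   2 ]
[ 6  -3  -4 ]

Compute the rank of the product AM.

First compute AM:
[[-12,  15,  -2],
 [  0,  -9,  10],
 [ -6,  18,  -8],
 [ 11, -16,   2],
 [ 11,   5, -12]]
Now row reduce the product.
R3 ← R3 − (1/2)·R1: [0, 21/2, -7]
R4 ← R4 + (11/12)·R1: [0, -9/4, 1/6]
R5 ← R5 + (11/12)·R1: [0, 75/4, -83/6]
R3 ← R3 + (7/6)·R2: [0, 0, 14/3]
R4 ← R4 − (1/4)·R2: [0, 0, -7/3]
R5 ← R5 + (25/12)·R2: [0, 0, 7]
R4 ← R4 + (1/2)·R3: [0, 0, 0]
R5 ← R5 − (3/2)·R3: [0, 0, 0]
3 nonzero rows, so rank(AM) = 3.

3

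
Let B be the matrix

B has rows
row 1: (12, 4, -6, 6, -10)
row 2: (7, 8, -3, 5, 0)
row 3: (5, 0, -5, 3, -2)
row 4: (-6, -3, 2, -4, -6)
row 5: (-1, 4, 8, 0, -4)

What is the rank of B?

Row reduce to echelon form.
R2 ← R2 − (7/12)·R1: [0, 17/3, 1/2, 3/2, 35/6]
R3 ← R3 − (5/12)·R1: [0, -5/3, -5/2, 1/2, 13/6]
R4 ← R4 + (1/2)·R1: [0, -1, -1, -1, -11]
R5 ← R5 + (1/12)·R1: [0, 13/3, 15/2, 1/2, -29/6]
R3 ← R3 + (5/17)·R2: [0, 0, -40/17, 16/17, 66/17]
R4 ← R4 + (3/17)·R2: [0, 0, -31/34, -25/34, -339/34]
R5 ← R5 − (13/17)·R2: [0, 0, 121/17, -11/17, -158/17]
R4 ← R4 − (31/80)·R3: [0, 0, 0, -11/10, -459/40]
R5 ← R5 + (121/40)·R3: [0, 0, 0, 11/5, 49/20]
R5 ← R5 + (2)·R4: [0, 0, 0, 0, -41/2]
Echelon form has 5 nonzero rows, so rank(B) = 5.

5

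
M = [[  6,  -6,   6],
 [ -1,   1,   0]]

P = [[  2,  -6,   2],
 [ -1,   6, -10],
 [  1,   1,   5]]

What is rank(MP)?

2

First compute MP:
[[ 24, -66, 102],
 [ -3,  12, -12]]
Now row reduce the product.
R2 ← R2 + (1/8)·R1: [0, 15/4, 3/4]
2 nonzero rows, so rank(MP) = 2.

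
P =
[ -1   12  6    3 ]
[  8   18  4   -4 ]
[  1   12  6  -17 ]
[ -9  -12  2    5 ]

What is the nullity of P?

0

Row reduce to echelon form.
R2 ← R2 + (8)·R1: [0, 114, 52, 20]
R3 ← R3 + R1: [0, 24, 12, -14]
R4 ← R4 − (9)·R1: [0, -120, -52, -22]
R3 ← R3 − (4/19)·R2: [0, 0, 20/19, -346/19]
R4 ← R4 + (20/19)·R2: [0, 0, 52/19, -18/19]
R4 ← R4 − (13/5)·R3: [0, 0, 0, 232/5]
4 nonzero rows, so rank(P) = 4.
P has 4 columns; by rank–nullity, nullity = 4 − 4 = 0.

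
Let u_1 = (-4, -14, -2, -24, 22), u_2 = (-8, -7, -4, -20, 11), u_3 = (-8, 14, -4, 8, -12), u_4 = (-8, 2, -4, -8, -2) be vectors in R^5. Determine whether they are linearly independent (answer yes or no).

no

Form the matrix with these vectors as rows and row reduce.
R2 ← R2 − (2)·R1: [0, 21, 0, 28, -33]
R3 ← R3 − (2)·R1: [0, 42, 0, 56, -56]
R4 ← R4 − (2)·R1: [0, 30, 0, 40, -46]
R3 ← R3 − (2)·R2: [0, 0, 0, 0, 10]
R4 ← R4 − (10/7)·R2: [0, 0, 0, 0, 8/7]
R4 ← R4 − (4/35)·R3: [0, 0, 0, 0, 0]
3 nonzero rows, so the 4 vectors span a space of dimension 3.
Since 3 < 4, the vectors are linearly dependent.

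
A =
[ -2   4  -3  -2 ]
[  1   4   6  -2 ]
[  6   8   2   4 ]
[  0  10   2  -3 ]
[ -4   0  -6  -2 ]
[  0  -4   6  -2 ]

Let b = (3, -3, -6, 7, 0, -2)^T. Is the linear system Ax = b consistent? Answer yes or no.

no

Row reduce the augmented matrix [A | b].
R2 ← R2 + (1/2)·R1: [0, 6, 9/2, -3, -3/2]
R3 ← R3 + (3)·R1: [0, 20, -7, -2, 3]
R5 ← R5 − (2)·R1: [0, -8, 0, 2, -6]
R3 ← R3 − (10/3)·R2: [0, 0, -22, 8, 8]
R4 ← R4 − (5/3)·R2: [0, 0, -11/2, 2, 19/2]
R5 ← R5 + (4/3)·R2: [0, 0, 6, -2, -8]
R6 ← R6 + (2/3)·R2: [0, 0, 9, -4, -3]
R4 ← R4 − (1/4)·R3: [0, 0, 0, 0, 15/2]
R5 ← R5 + (3/11)·R3: [0, 0, 0, 2/11, -64/11]
R6 ← R6 + (9/22)·R3: [0, 0, 0, -8/11, 3/11]
Swap R4 ↔ R5
R6 ← R6 + (4)·R4: [0, 0, 0, 0, -23]
R6 ← R6 + (46/15)·R5: [0, 0, 0, 0, 0]
The echelon form has 5 nonzero rows; the last pivot sits in the augmented column, so rank(A) = 4 but rank([A|b]) = 5.
Since the ranks differ, the system is inconsistent.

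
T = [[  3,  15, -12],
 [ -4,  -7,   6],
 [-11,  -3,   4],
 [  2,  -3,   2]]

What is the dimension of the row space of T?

Row reduce to echelon form.
R2 ← R2 + (4/3)·R1: [0, 13, -10]
R3 ← R3 + (11/3)·R1: [0, 52, -40]
R4 ← R4 − (2/3)·R1: [0, -13, 10]
R3 ← R3 − (4)·R2: [0, 0, 0]
R4 ← R4 + R2: [0, 0, 0]
Echelon form has 2 nonzero rows, so rank(T) = 2.
The row space has dimension equal to the rank: 2.

2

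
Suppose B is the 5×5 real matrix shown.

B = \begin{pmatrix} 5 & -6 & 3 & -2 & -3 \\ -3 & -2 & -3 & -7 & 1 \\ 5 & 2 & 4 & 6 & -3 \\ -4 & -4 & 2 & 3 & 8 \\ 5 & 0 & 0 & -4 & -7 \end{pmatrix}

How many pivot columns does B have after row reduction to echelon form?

4

Row reduce to echelon form.
R2 ← R2 + (3/5)·R1: [0, -28/5, -6/5, -41/5, -4/5]
R3 ← R3 − R1: [0, 8, 1, 8, 0]
R4 ← R4 + (4/5)·R1: [0, -44/5, 22/5, 7/5, 28/5]
R5 ← R5 − R1: [0, 6, -3, -2, -4]
R3 ← R3 + (10/7)·R2: [0, 0, -5/7, -26/7, -8/7]
R4 ← R4 − (11/7)·R2: [0, 0, 44/7, 100/7, 48/7]
R5 ← R5 + (15/14)·R2: [0, 0, -30/7, -151/14, -34/7]
R4 ← R4 + (44/5)·R3: [0, 0, 0, -92/5, -16/5]
R5 ← R5 − (6)·R3: [0, 0, 0, 23/2, 2]
R5 ← R5 + (5/8)·R4: [0, 0, 0, 0, 0]
Echelon form has 4 nonzero rows, so rank(B) = 4.
Each nonzero row contributes one pivot column: 4 pivot columns.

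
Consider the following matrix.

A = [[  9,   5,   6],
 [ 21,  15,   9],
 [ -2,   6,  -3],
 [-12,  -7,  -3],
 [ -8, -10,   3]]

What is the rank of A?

Row reduce to echelon form.
R2 ← R2 − (7/3)·R1: [0, 10/3, -5]
R3 ← R3 + (2/9)·R1: [0, 64/9, -5/3]
R4 ← R4 + (4/3)·R1: [0, -1/3, 5]
R5 ← R5 + (8/9)·R1: [0, -50/9, 25/3]
R3 ← R3 − (32/15)·R2: [0, 0, 9]
R4 ← R4 + (1/10)·R2: [0, 0, 9/2]
R5 ← R5 + (5/3)·R2: [0, 0, 0]
R4 ← R4 − (1/2)·R3: [0, 0, 0]
Echelon form has 3 nonzero rows, so rank(A) = 3.

3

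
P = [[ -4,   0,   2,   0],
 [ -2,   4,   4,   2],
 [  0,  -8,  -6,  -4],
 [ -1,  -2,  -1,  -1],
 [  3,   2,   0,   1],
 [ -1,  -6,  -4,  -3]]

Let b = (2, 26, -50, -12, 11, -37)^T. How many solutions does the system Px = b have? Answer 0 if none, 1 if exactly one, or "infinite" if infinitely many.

Row reduce the augmented matrix [P | b].
R2 ← R2 − (1/2)·R1: [0, 4, 3, 2, 25]
R4 ← R4 − (1/4)·R1: [0, -2, -3/2, -1, -25/2]
R5 ← R5 + (3/4)·R1: [0, 2, 3/2, 1, 25/2]
R6 ← R6 − (1/4)·R1: [0, -6, -9/2, -3, -75/2]
R3 ← R3 + (2)·R2: [0, 0, 0, 0, 0]
R4 ← R4 + (1/2)·R2: [0, 0, 0, 0, 0]
R5 ← R5 − (1/2)·R2: [0, 0, 0, 0, 0]
R6 ← R6 + (3/2)·R2: [0, 0, 0, 0, 0]
The echelon form has 2 nonzero rows, and every pivot lies in the first 4 columns, so rank(P) = rank([P|b]) = 2.
The system is consistent.
rank = 2 < 4 unknowns, so there are infinitely many solutions.

infinite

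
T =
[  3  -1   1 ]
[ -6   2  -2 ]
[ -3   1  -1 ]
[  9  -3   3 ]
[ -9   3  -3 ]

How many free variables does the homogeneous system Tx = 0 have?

2

Row reduce to echelon form.
R2 ← R2 + (2)·R1: [0, 0, 0]
R3 ← R3 + R1: [0, 0, 0]
R4 ← R4 − (3)·R1: [0, 0, 0]
R5 ← R5 + (3)·R1: [0, 0, 0]
1 nonzero row, so rank(T) = 1.
T has 3 columns; by rank–nullity, nullity = 3 − 1 = 2.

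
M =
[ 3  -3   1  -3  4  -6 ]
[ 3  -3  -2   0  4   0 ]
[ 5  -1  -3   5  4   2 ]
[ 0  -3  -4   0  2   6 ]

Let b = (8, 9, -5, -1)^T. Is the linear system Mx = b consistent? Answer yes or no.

no

Row reduce the augmented matrix [M | b].
R2 ← R2 − R1: [0, 0, -3, 3, 0, 6, 1]
R3 ← R3 − (5/3)·R1: [0, 4, -14/3, 10, -8/3, 12, -55/3]
Swap R2 ↔ R3
R4 ← R4 + (3/4)·R2: [0, 0, -15/2, 15/2, 0, 15, -59/4]
R4 ← R4 − (5/2)·R3: [0, 0, 0, 0, 0, 0, -69/4]
The echelon form has 4 nonzero rows; the last pivot sits in the augmented column, so rank(M) = 3 but rank([M|b]) = 4.
Since the ranks differ, the system is inconsistent.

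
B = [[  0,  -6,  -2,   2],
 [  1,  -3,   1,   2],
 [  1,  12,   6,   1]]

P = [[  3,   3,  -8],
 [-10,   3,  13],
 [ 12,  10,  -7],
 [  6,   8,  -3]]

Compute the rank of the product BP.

First compute BP:
[[ 48, -22, -70],
 [ 57,  20, -60],
 [-39, 107, 103]]
Now row reduce the product.
R2 ← R2 − (19/16)·R1: [0, 369/8, 185/8]
R3 ← R3 + (13/16)·R1: [0, 713/8, 369/8]
R3 ← R3 − (713/369)·R2: [0, 0, 532/369]
3 nonzero rows, so rank(BP) = 3.

3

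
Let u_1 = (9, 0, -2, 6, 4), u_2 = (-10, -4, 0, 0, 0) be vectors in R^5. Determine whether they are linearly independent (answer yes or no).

yes

Form the matrix with these vectors as rows and row reduce.
R2 ← R2 + (10/9)·R1: [0, -4, -20/9, 20/3, 40/9]
2 nonzero rows, so the 2 vectors span a space of dimension 2.
Since 2 = 2, the vectors are linearly independent.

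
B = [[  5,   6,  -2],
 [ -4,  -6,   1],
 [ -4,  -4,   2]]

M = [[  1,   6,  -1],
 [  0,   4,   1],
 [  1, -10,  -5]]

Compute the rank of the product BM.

2

First compute BM:
[[  3,  74,  11],
 [ -3, -58,  -7],
 [ -2, -60, -10]]
Now row reduce the product.
R2 ← R2 + R1: [0, 16, 4]
R3 ← R3 + (2/3)·R1: [0, -32/3, -8/3]
R3 ← R3 + (2/3)·R2: [0, 0, 0]
2 nonzero rows, so rank(BM) = 2.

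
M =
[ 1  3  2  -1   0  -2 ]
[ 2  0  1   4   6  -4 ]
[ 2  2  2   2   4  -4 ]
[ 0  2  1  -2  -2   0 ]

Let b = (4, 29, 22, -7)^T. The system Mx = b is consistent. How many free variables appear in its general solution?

Row reduce the augmented matrix [M | b].
R2 ← R2 − (2)·R1: [0, -6, -3, 6, 6, 0, 21]
R3 ← R3 − (2)·R1: [0, -4, -2, 4, 4, 0, 14]
R3 ← R3 − (2/3)·R2: [0, 0, 0, 0, 0, 0, 0]
R4 ← R4 + (1/3)·R2: [0, 0, 0, 0, 0, 0, 0]
The echelon form has 2 nonzero rows, and every pivot lies in the first 6 columns, so rank(M) = rank([M|b]) = 2.
The system is consistent.
Free variables = (unknowns) − (rank) = 6 − 2 = 4.

4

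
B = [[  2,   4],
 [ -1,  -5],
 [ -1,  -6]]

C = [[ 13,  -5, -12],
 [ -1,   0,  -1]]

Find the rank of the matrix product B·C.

2

First compute BC:
[[ 22, -10, -28],
 [ -8,   5,  17],
 [ -7,   5,  18]]
Now row reduce the product.
R2 ← R2 + (4/11)·R1: [0, 15/11, 75/11]
R3 ← R3 + (7/22)·R1: [0, 20/11, 100/11]
R3 ← R3 − (4/3)·R2: [0, 0, 0]
2 nonzero rows, so rank(BC) = 2.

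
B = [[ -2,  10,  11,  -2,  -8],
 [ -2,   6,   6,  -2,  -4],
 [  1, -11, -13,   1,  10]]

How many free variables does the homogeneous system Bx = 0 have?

Row reduce to echelon form.
R2 ← R2 − R1: [0, -4, -5, 0, 4]
R3 ← R3 + (1/2)·R1: [0, -6, -15/2, 0, 6]
R3 ← R3 − (3/2)·R2: [0, 0, 0, 0, 0]
2 nonzero rows, so rank(B) = 2.
B has 5 columns; by rank–nullity, nullity = 5 − 2 = 3.

3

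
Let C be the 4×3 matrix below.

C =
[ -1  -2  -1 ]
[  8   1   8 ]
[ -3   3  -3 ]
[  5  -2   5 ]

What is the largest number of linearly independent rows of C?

2

Row reduce to echelon form.
R2 ← R2 + (8)·R1: [0, -15, 0]
R3 ← R3 − (3)·R1: [0, 9, 0]
R4 ← R4 + (5)·R1: [0, -12, 0]
R3 ← R3 + (3/5)·R2: [0, 0, 0]
R4 ← R4 − (4/5)·R2: [0, 0, 0]
Echelon form has 2 nonzero rows, so rank(C) = 2.
The rank gives the maximum number of linearly independent rows: 2.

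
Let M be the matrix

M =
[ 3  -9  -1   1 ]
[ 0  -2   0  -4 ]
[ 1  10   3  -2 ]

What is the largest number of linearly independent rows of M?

Row reduce to echelon form.
R3 ← R3 − (1/3)·R1: [0, 13, 10/3, -7/3]
R3 ← R3 + (13/2)·R2: [0, 0, 10/3, -85/3]
Echelon form has 3 nonzero rows, so rank(M) = 3.
The rank gives the maximum number of linearly independent rows: 3.

3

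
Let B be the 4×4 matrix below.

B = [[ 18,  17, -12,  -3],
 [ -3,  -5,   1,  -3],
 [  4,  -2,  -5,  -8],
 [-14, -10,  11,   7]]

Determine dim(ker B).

0

Row reduce to echelon form.
R2 ← R2 + (1/6)·R1: [0, -13/6, -1, -7/2]
R3 ← R3 − (2/9)·R1: [0, -52/9, -7/3, -22/3]
R4 ← R4 + (7/9)·R1: [0, 29/9, 5/3, 14/3]
R3 ← R3 − (8/3)·R2: [0, 0, 1/3, 2]
R4 ← R4 + (58/39)·R2: [0, 0, 7/39, -7/13]
R4 ← R4 − (7/13)·R3: [0, 0, 0, -21/13]
4 nonzero rows, so rank(B) = 4.
B has 4 columns; by rank–nullity, nullity = 4 − 4 = 0.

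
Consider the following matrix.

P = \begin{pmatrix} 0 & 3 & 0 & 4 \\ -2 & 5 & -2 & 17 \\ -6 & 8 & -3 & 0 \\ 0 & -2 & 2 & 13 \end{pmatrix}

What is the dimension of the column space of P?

Row reduce to echelon form.
Swap R1 ↔ R2
R3 ← R3 − (3)·R1: [0, -7, 3, -51]
R3 ← R3 + (7/3)·R2: [0, 0, 3, -125/3]
R4 ← R4 + (2/3)·R2: [0, 0, 2, 47/3]
R4 ← R4 − (2/3)·R3: [0, 0, 0, 391/9]
Echelon form has 4 nonzero rows, so rank(P) = 4.
The column space has dimension equal to the rank: 4.

4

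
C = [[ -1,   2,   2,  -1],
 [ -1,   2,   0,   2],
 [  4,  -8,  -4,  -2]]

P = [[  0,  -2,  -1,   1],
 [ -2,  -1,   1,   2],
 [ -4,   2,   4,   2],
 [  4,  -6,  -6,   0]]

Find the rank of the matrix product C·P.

First compute CP:
[[-16,  10,  17,   7],
 [  4, -12,  -9,   3],
 [ 24,   4, -16, -20]]
Now row reduce the product.
R2 ← R2 + (1/4)·R1: [0, -19/2, -19/4, 19/4]
R3 ← R3 + (3/2)·R1: [0, 19, 19/2, -19/2]
R3 ← R3 + (2)·R2: [0, 0, 0, 0]
2 nonzero rows, so rank(CP) = 2.

2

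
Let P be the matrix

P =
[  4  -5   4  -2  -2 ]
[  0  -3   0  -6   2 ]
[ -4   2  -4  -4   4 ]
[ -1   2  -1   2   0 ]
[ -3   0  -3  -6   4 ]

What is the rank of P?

2

Row reduce to echelon form.
R3 ← R3 + R1: [0, -3, 0, -6, 2]
R4 ← R4 + (1/4)·R1: [0, 3/4, 0, 3/2, -1/2]
R5 ← R5 + (3/4)·R1: [0, -15/4, 0, -15/2, 5/2]
R3 ← R3 − R2: [0, 0, 0, 0, 0]
R4 ← R4 + (1/4)·R2: [0, 0, 0, 0, 0]
R5 ← R5 − (5/4)·R2: [0, 0, 0, 0, 0]
Echelon form has 2 nonzero rows, so rank(P) = 2.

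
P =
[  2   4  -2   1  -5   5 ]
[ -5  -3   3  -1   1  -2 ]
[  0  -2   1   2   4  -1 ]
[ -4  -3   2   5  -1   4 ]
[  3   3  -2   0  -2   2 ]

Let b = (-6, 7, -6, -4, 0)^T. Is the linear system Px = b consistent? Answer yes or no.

Row reduce the augmented matrix [P | b].
R2 ← R2 + (5/2)·R1: [0, 7, -2, 3/2, -23/2, 21/2, -8]
R4 ← R4 + (2)·R1: [0, 5, -2, 7, -11, 14, -16]
R5 ← R5 − (3/2)·R1: [0, -3, 1, -3/2, 11/2, -11/2, 9]
R3 ← R3 + (2/7)·R2: [0, 0, 3/7, 17/7, 5/7, 2, -58/7]
R4 ← R4 − (5/7)·R2: [0, 0, -4/7, 83/14, -39/14, 13/2, -72/7]
R5 ← R5 + (3/7)·R2: [0, 0, 1/7, -6/7, 4/7, -1, 39/7]
R4 ← R4 + (4/3)·R3: [0, 0, 0, 55/6, -11/6, 55/6, -64/3]
R5 ← R5 − (1/3)·R3: [0, 0, 0, -5/3, 1/3, -5/3, 25/3]
R5 ← R5 + (2/11)·R4: [0, 0, 0, 0, 0, 0, 49/11]
The echelon form has 5 nonzero rows; the last pivot sits in the augmented column, so rank(P) = 4 but rank([P|b]) = 5.
Since the ranks differ, the system is inconsistent.

no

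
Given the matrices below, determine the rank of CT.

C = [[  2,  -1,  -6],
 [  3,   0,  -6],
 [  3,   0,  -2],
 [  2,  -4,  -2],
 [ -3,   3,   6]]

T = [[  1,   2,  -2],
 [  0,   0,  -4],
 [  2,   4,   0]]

2

First compute CT:
[[-10, -20,   0],
 [ -9, -18,  -6],
 [ -1,  -2,  -6],
 [ -2,  -4,  12],
 [  9,  18,  -6]]
Now row reduce the product.
R2 ← R2 − (9/10)·R1: [0, 0, -6]
R3 ← R3 − (1/10)·R1: [0, 0, -6]
R4 ← R4 − (1/5)·R1: [0, 0, 12]
R5 ← R5 + (9/10)·R1: [0, 0, -6]
R3 ← R3 − R2: [0, 0, 0]
R4 ← R4 + (2)·R2: [0, 0, 0]
R5 ← R5 − R2: [0, 0, 0]
2 nonzero rows, so rank(CT) = 2.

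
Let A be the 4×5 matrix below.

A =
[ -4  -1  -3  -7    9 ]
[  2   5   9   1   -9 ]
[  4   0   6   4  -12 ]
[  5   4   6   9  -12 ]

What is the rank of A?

Row reduce to echelon form.
R2 ← R2 + (1/2)·R1: [0, 9/2, 15/2, -5/2, -9/2]
R3 ← R3 + R1: [0, -1, 3, -3, -3]
R4 ← R4 + (5/4)·R1: [0, 11/4, 9/4, 1/4, -3/4]
R3 ← R3 + (2/9)·R2: [0, 0, 14/3, -32/9, -4]
R4 ← R4 − (11/18)·R2: [0, 0, -7/3, 16/9, 2]
R4 ← R4 + (1/2)·R3: [0, 0, 0, 0, 0]
Echelon form has 3 nonzero rows, so rank(A) = 3.

3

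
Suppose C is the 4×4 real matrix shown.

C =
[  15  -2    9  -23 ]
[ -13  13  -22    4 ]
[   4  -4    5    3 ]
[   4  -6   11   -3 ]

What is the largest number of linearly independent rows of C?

4

Row reduce to echelon form.
R2 ← R2 + (13/15)·R1: [0, 169/15, -71/5, -239/15]
R3 ← R3 − (4/15)·R1: [0, -52/15, 13/5, 137/15]
R4 ← R4 − (4/15)·R1: [0, -82/15, 43/5, 47/15]
R3 ← R3 + (4/13)·R2: [0, 0, -23/13, 55/13]
R4 ← R4 + (82/169)·R2: [0, 0, 289/169, -777/169]
R4 ← R4 + (289/299)·R3: [0, 0, 0, -152/299]
Echelon form has 4 nonzero rows, so rank(C) = 4.
The rank gives the maximum number of linearly independent rows: 4.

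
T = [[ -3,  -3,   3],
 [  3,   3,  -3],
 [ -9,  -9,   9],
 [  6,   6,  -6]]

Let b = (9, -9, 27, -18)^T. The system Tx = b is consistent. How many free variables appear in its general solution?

2

Row reduce the augmented matrix [T | b].
R2 ← R2 + R1: [0, 0, 0, 0]
R3 ← R3 − (3)·R1: [0, 0, 0, 0]
R4 ← R4 + (2)·R1: [0, 0, 0, 0]
The echelon form has 1 nonzero rows, and every pivot lies in the first 3 columns, so rank(T) = rank([T|b]) = 1.
The system is consistent.
Free variables = (unknowns) − (rank) = 3 − 1 = 2.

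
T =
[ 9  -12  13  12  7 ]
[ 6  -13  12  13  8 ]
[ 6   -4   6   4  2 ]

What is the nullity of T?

Row reduce to echelon form.
R2 ← R2 − (2/3)·R1: [0, -5, 10/3, 5, 10/3]
R3 ← R3 − (2/3)·R1: [0, 4, -8/3, -4, -8/3]
R3 ← R3 + (4/5)·R2: [0, 0, 0, 0, 0]
2 nonzero rows, so rank(T) = 2.
T has 5 columns; by rank–nullity, nullity = 5 − 2 = 3.

3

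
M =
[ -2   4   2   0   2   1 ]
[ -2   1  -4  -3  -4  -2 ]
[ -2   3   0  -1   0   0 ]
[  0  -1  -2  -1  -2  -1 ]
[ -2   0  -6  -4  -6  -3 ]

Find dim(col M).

Row reduce to echelon form.
R2 ← R2 − R1: [0, -3, -6, -3, -6, -3]
R3 ← R3 − R1: [0, -1, -2, -1, -2, -1]
R5 ← R5 − R1: [0, -4, -8, -4, -8, -4]
R3 ← R3 − (1/3)·R2: [0, 0, 0, 0, 0, 0]
R4 ← R4 − (1/3)·R2: [0, 0, 0, 0, 0, 0]
R5 ← R5 − (4/3)·R2: [0, 0, 0, 0, 0, 0]
Echelon form has 2 nonzero rows, so rank(M) = 2.
The column space has dimension equal to the rank: 2.

2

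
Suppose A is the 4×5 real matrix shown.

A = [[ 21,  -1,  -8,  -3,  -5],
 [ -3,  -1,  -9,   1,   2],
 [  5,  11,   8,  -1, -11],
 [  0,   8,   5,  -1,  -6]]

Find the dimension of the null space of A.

Row reduce to echelon form.
R2 ← R2 + (1/7)·R1: [0, -8/7, -71/7, 4/7, 9/7]
R3 ← R3 − (5/21)·R1: [0, 236/21, 208/21, -2/7, -206/21]
R3 ← R3 + (59/6)·R2: [0, 0, -539/6, 16/3, 17/6]
R4 ← R4 + (7)·R2: [0, 0, -66, 3, 3]
R4 ← R4 − (36/49)·R3: [0, 0, 0, -45/49, 45/49]
4 nonzero rows, so rank(A) = 4.
A has 5 columns; by rank–nullity, nullity = 5 − 4 = 1.

1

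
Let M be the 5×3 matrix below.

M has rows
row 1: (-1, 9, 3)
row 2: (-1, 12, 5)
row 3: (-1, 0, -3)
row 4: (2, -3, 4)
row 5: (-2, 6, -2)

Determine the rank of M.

Row reduce to echelon form.
R2 ← R2 − R1: [0, 3, 2]
R3 ← R3 − R1: [0, -9, -6]
R4 ← R4 + (2)·R1: [0, 15, 10]
R5 ← R5 − (2)·R1: [0, -12, -8]
R3 ← R3 + (3)·R2: [0, 0, 0]
R4 ← R4 − (5)·R2: [0, 0, 0]
R5 ← R5 + (4)·R2: [0, 0, 0]
Echelon form has 2 nonzero rows, so rank(M) = 2.

2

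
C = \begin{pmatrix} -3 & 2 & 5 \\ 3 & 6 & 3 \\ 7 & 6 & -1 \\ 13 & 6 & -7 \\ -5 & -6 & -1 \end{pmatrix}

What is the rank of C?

Row reduce to echelon form.
R2 ← R2 + R1: [0, 8, 8]
R3 ← R3 + (7/3)·R1: [0, 32/3, 32/3]
R4 ← R4 + (13/3)·R1: [0, 44/3, 44/3]
R5 ← R5 − (5/3)·R1: [0, -28/3, -28/3]
R3 ← R3 − (4/3)·R2: [0, 0, 0]
R4 ← R4 − (11/6)·R2: [0, 0, 0]
R5 ← R5 + (7/6)·R2: [0, 0, 0]
Echelon form has 2 nonzero rows, so rank(C) = 2.

2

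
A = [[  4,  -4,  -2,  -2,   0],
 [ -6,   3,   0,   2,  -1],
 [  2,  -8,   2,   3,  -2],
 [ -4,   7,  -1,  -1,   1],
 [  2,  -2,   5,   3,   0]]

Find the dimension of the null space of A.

Row reduce to echelon form.
R2 ← R2 + (3/2)·R1: [0, -3, -3, -1, -1]
R3 ← R3 − (1/2)·R1: [0, -6, 3, 4, -2]
R4 ← R4 + R1: [0, 3, -3, -3, 1]
R5 ← R5 − (1/2)·R1: [0, 0, 6, 4, 0]
R3 ← R3 − (2)·R2: [0, 0, 9, 6, 0]
R4 ← R4 + R2: [0, 0, -6, -4, 0]
R4 ← R4 + (2/3)·R3: [0, 0, 0, 0, 0]
R5 ← R5 − (2/3)·R3: [0, 0, 0, 0, 0]
3 nonzero rows, so rank(A) = 3.
A has 5 columns; by rank–nullity, nullity = 5 − 3 = 2.

2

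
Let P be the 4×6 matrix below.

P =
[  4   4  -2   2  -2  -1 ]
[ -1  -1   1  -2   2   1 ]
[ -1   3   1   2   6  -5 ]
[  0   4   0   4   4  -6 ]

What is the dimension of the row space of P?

3

Row reduce to echelon form.
R2 ← R2 + (1/4)·R1: [0, 0, 1/2, -3/2, 3/2, 3/4]
R3 ← R3 + (1/4)·R1: [0, 4, 1/2, 5/2, 11/2, -21/4]
Swap R2 ↔ R3
R4 ← R4 − R2: [0, 0, -1/2, 3/2, -3/2, -3/4]
R4 ← R4 + R3: [0, 0, 0, 0, 0, 0]
Echelon form has 3 nonzero rows, so rank(P) = 3.
The row space has dimension equal to the rank: 3.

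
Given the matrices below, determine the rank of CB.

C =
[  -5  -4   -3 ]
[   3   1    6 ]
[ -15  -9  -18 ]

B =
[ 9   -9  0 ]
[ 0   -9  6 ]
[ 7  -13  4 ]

2

First compute CB:
[[-66, 120, -36],
 [ 69, -114,  30],
 [-261, 450, -126]]
Now row reduce the product.
R2 ← R2 + (23/22)·R1: [0, 126/11, -84/11]
R3 ← R3 − (87/22)·R1: [0, -270/11, 180/11]
R3 ← R3 + (15/7)·R2: [0, 0, 0]
2 nonzero rows, so rank(CB) = 2.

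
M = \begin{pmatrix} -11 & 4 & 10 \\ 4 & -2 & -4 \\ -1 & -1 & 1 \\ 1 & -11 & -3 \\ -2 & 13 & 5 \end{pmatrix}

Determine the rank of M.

Row reduce to echelon form.
R2 ← R2 + (4/11)·R1: [0, -6/11, -4/11]
R3 ← R3 − (1/11)·R1: [0, -15/11, 1/11]
R4 ← R4 + (1/11)·R1: [0, -117/11, -23/11]
R5 ← R5 − (2/11)·R1: [0, 135/11, 35/11]
R3 ← R3 − (5/2)·R2: [0, 0, 1]
R4 ← R4 − (39/2)·R2: [0, 0, 5]
R5 ← R5 + (45/2)·R2: [0, 0, -5]
R4 ← R4 − (5)·R3: [0, 0, 0]
R5 ← R5 + (5)·R3: [0, 0, 0]
Echelon form has 3 nonzero rows, so rank(M) = 3.

3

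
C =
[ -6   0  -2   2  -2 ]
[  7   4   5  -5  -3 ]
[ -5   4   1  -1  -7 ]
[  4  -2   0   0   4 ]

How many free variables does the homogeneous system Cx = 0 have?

3

Row reduce to echelon form.
R2 ← R2 + (7/6)·R1: [0, 4, 8/3, -8/3, -16/3]
R3 ← R3 − (5/6)·R1: [0, 4, 8/3, -8/3, -16/3]
R4 ← R4 + (2/3)·R1: [0, -2, -4/3, 4/3, 8/3]
R3 ← R3 − R2: [0, 0, 0, 0, 0]
R4 ← R4 + (1/2)·R2: [0, 0, 0, 0, 0]
2 nonzero rows, so rank(C) = 2.
C has 5 columns; by rank–nullity, nullity = 5 − 2 = 3.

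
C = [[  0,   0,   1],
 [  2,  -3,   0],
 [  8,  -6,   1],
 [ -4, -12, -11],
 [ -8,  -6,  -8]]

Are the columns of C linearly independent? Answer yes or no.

yes

Row reduce C to echelon form.
Swap R1 ↔ R2
R3 ← R3 − (4)·R1: [0, 6, 1]
R4 ← R4 + (2)·R1: [0, -18, -11]
R5 ← R5 + (4)·R1: [0, -18, -8]
Swap R2 ↔ R3
R4 ← R4 + (3)·R2: [0, 0, -8]
R5 ← R5 + (3)·R2: [0, 0, -5]
R4 ← R4 + (8)·R3: [0, 0, 0]
R5 ← R5 + (5)·R3: [0, 0, 0]
3 pivots among 3 columns.
Every column is a pivot column, so the columns are linearly independent.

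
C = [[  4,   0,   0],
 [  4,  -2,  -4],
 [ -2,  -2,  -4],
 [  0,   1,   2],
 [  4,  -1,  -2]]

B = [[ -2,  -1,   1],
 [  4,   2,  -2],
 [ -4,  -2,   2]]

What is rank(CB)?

First compute CB:
[[ -8,  -4,   4],
 [  0,   0,   0],
 [ 12,   6,  -6],
 [ -4,  -2,   2],
 [ -4,  -2,   2]]
Now row reduce the product.
R3 ← R3 + (3/2)·R1: [0, 0, 0]
R4 ← R4 − (1/2)·R1: [0, 0, 0]
R5 ← R5 − (1/2)·R1: [0, 0, 0]
1 nonzero row, so rank(CB) = 1.

1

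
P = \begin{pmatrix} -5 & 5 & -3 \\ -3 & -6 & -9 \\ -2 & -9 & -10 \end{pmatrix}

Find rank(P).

2

Row reduce to echelon form.
R2 ← R2 − (3/5)·R1: [0, -9, -36/5]
R3 ← R3 − (2/5)·R1: [0, -11, -44/5]
R3 ← R3 − (11/9)·R2: [0, 0, 0]
Echelon form has 2 nonzero rows, so rank(P) = 2.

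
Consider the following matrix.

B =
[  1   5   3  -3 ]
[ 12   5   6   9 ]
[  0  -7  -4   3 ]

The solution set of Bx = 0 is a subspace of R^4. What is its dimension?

1

Row reduce to echelon form.
R2 ← R2 − (12)·R1: [0, -55, -30, 45]
R3 ← R3 − (7/55)·R2: [0, 0, -2/11, -30/11]
3 nonzero rows, so rank(B) = 3.
B has 4 columns; by rank–nullity, nullity = 4 − 3 = 1.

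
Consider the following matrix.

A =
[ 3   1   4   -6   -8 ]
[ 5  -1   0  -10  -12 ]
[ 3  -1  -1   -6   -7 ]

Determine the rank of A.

2

Row reduce to echelon form.
R2 ← R2 − (5/3)·R1: [0, -8/3, -20/3, 0, 4/3]
R3 ← R3 − R1: [0, -2, -5, 0, 1]
R3 ← R3 − (3/4)·R2: [0, 0, 0, 0, 0]
Echelon form has 2 nonzero rows, so rank(A) = 2.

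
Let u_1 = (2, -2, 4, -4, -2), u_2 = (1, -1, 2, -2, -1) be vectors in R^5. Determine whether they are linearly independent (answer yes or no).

no

Form the matrix with these vectors as rows and row reduce.
R2 ← R2 − (1/2)·R1: [0, 0, 0, 0, 0]
1 nonzero row, so the 2 vectors span a space of dimension 1.
Since 1 < 2, the vectors are linearly dependent.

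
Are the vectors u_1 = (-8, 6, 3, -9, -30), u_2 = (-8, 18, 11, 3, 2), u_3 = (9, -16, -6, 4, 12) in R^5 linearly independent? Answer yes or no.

yes

Form the matrix with these vectors as rows and row reduce.
R2 ← R2 − R1: [0, 12, 8, 12, 32]
R3 ← R3 + (9/8)·R1: [0, -37/4, -21/8, -49/8, -87/4]
R3 ← R3 + (37/48)·R2: [0, 0, 85/24, 25/8, 35/12]
3 nonzero rows, so the 3 vectors span a space of dimension 3.
Since 3 = 3, the vectors are linearly independent.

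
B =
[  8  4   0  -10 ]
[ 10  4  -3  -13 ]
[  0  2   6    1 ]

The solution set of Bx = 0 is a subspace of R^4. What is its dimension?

Row reduce to echelon form.
R2 ← R2 − (5/4)·R1: [0, -1, -3, -1/2]
R3 ← R3 + (2)·R2: [0, 0, 0, 0]
2 nonzero rows, so rank(B) = 2.
B has 4 columns; by rank–nullity, nullity = 4 − 2 = 2.

2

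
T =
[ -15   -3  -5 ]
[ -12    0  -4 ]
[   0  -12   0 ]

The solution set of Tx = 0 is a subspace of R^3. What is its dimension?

1

Row reduce to echelon form.
R2 ← R2 − (4/5)·R1: [0, 12/5, 0]
R3 ← R3 + (5)·R2: [0, 0, 0]
2 nonzero rows, so rank(T) = 2.
T has 3 columns; by rank–nullity, nullity = 3 − 2 = 1.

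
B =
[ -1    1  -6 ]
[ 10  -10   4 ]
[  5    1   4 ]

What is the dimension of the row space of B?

3

Row reduce to echelon form.
R2 ← R2 + (10)·R1: [0, 0, -56]
R3 ← R3 + (5)·R1: [0, 6, -26]
Swap R2 ↔ R3
Echelon form has 3 nonzero rows, so rank(B) = 3.
The row space has dimension equal to the rank: 3.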